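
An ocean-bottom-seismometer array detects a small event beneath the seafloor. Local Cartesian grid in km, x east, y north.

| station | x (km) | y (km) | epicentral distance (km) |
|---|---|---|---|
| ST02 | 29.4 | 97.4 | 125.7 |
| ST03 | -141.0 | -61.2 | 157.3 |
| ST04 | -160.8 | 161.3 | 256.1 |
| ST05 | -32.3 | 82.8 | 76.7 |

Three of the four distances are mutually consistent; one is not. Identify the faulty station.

Solve using three stations at a time. Using ST02, ST03, ST04 (subtract circle equations pairwise → linear system) gives (x, y) ≈ (12.6, -27.2).
Distances from that point to each station vs reported:
  ST02: calculated 125.7 vs reported 125.7 → residual 0.0 km
  ST03: calculated 157.3 vs reported 157.3 → residual 0.0 km
  ST04: calculated 256.1 vs reported 256.1 → residual 0.0 km
  ST05: calculated 118.8 vs reported 76.7 → residual 42.1 km
ST02, ST03, ST04 are mutually consistent (residuals ≈ 0); ST05 is off by 42.1 km.

ST05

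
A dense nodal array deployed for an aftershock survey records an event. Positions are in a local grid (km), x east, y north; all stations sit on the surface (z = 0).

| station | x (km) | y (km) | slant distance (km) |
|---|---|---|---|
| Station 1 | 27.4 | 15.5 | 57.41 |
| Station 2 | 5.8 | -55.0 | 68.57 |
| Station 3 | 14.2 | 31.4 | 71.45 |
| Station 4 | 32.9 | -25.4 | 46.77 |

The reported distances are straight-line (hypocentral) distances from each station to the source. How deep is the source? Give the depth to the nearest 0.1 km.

Each station gives a sphere (x−x_i)² + (y−y_i)² + z² = d_i² (stations at z=0).
Subtracting the Station 1 sphere from Station 2 and Station 3: z² cancels, leaving linear equations in x and y:
-43.2 x − 141.0 y = 661.69
-26.4 x + 31.8 y = -1612.60
Solving: x ≈ 40.488, y ≈ -17.098 km (keep extra digits for the depth step; rounded: 40.5, -17.1).
Then from the Station 1 sphere: z² = 57.41² − (x − 27.4)² − (y − 15.5)² with x = 40.488, y = -17.098, so z ≈ 45.409 ≈ 45.4 km.

z ≈ 45.4 km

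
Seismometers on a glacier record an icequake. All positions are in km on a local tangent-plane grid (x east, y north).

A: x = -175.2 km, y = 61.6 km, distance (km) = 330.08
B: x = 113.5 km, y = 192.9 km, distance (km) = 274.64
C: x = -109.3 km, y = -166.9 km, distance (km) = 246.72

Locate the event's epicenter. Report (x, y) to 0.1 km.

(122.2, -81.6)

Circle about each station: (x + 175.2)² + (y − 61.6)² = 330.08²; (x − 113.5)² + (y − 192.9)² = 274.64²; (x + 109.3)² + (y + 166.9)² = 246.72².
Subtracting the A equation from the B and C equations removes the quadratic terms:
577.4 x + 262.6 y = 49128.74
131.8 x − 457.0 y = 53394.55
Solving the 2×2 system: x ≈ 122.2, y ≈ -81.6 km.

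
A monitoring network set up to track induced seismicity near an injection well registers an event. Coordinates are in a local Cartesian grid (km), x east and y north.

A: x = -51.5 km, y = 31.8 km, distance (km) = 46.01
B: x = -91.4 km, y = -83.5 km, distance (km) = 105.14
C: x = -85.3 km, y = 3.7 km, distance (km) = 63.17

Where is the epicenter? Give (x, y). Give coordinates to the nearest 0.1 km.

Circle about each station: (x + 51.5)² + (y − 31.8)² = 46.01²; (x + 91.4)² + (y + 83.5)² = 105.14²; (x + 85.3)² + (y − 3.7)² = 63.17².
Subtracting the A equation from the B and C equations removes the quadratic terms:
-79.8 x − 230.6 y = 2725.22
-67.6 x − 56.2 y = 1752.76
Solving the 2×2 system: x ≈ -22.6, y ≈ -4.0 km.
Check against A (with the unrounded x, y): √((x + 51.5)²+(y − 31.8)²) = 46.00 ≈ 46.01 km. ✓

x ≈ -22.6 km, y ≈ -4.0 km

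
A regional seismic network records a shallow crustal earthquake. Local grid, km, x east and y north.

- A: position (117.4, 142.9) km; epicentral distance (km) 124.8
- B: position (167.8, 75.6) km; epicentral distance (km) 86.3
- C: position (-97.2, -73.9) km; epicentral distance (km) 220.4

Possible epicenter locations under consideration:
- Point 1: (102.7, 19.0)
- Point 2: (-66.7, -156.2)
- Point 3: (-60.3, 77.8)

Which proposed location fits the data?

Point 1

For each candidate, compare |candidate − station| to the reported distance:
Point 1: residuals A 0.0, B 0.0, C 0.0 → max 0.0 km
Point 2: residuals A 226.4, B 243.4, C 132.6 → max 243.4 km
Point 3: residuals A 64.4, B 141.8, C 64.3 → max 141.8 km
Only Point 1 has all residuals ≈ 0.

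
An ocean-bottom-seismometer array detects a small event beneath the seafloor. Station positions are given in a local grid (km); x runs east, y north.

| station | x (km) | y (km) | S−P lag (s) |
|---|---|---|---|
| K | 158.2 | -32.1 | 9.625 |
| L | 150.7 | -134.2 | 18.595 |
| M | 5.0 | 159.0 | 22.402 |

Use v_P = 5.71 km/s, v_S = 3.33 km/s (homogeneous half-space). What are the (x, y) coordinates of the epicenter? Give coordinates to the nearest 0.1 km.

88.7 km east, 0.8 km north

Distance from S−P lag: d = Δt · v_P v_S / (v_P − v_S) = Δt · (5.71·3.33)/(5.71−3.33) ≈ 7.9892·Δt.
So d_K = 76.90, d_L = 148.56, d_M = 178.97 km.
Circle about each station: (x − 158.2)² + (y + 32.1)² = 76.90²; (x − 150.7)² + (y + 134.2)² = 148.56²; (x − 5.0)² + (y − 159.0)² = 178.97².
Subtracting pairs of circle equations eliminates x²+y² and gives linear equations (the radical axes):
-15.0 x − 204.2 y = -1493.98
-306.4 x + 382.2 y = -26868.30
Solving the 2×2 system: x ≈ 88.7, y ≈ 0.8 km.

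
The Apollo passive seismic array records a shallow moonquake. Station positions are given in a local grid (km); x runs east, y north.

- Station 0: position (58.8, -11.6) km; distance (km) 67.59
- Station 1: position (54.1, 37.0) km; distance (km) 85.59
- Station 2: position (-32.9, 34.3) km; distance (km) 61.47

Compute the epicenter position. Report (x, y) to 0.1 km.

-8.0 km east, -21.9 km north

Circle about each station: (x − 58.8)² + (y + 11.6)² = 67.59²; (x − 54.1)² + (y − 37.0)² = 85.59²; (x + 32.9)² + (y − 34.3)² = 61.47².
Subtracting the Station 0 equation from the Station 1 and Station 2 equations removes the quadratic terms:
-9.4 x + 97.2 y = -2053.43
-183.4 x + 91.8 y = -543.25
Solving the 2×2 system: x ≈ -8.0, y ≈ -21.9 km.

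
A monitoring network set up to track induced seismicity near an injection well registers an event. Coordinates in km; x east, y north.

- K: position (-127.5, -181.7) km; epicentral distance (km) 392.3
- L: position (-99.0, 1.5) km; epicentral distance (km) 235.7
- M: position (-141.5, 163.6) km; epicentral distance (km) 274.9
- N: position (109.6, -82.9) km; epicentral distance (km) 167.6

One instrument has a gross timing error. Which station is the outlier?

K

Solve using three stations at a time. Using L, M, N (subtract circle equations pairwise → linear system) gives (x, y) ≈ (121.7, 84.2).
Distances from that point to each station vs reported:
  K: calculated 364.4 vs reported 392.3 → residual 27.9 km
  L: calculated 235.7 vs reported 235.7 → residual 0.0 km
  M: calculated 274.9 vs reported 274.9 → residual 0.0 km
  N: calculated 167.6 vs reported 167.6 → residual 0.0 km
L, M, N are mutually consistent (residuals ≈ 0); K is off by 27.9 km.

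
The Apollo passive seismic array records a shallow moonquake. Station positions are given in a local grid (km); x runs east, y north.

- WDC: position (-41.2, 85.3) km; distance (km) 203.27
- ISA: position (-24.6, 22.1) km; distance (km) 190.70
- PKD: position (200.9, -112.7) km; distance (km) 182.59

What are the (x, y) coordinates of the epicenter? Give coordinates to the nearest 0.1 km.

161.1 km east, 65.5 km north

Circle about each station: (x + 41.2)² + (y − 85.3)² = 203.27²; (x + 24.6)² + (y − 22.1)² = 190.70²; (x − 200.9)² + (y + 112.7)² = 182.59².
Subtracting the WDC equation from the ISA and PKD equations removes the quadratic terms:
33.2 x − 126.4 y = -2927.76
484.2 x − 396.0 y = 52068.15
Solving the 2×2 system: x ≈ 161.1, y ≈ 65.5 km.
Check against WDC (with the unrounded x, y): √((x + 41.2)²+(y − 85.3)²) = 203.25 ≈ 203.27 km. ✓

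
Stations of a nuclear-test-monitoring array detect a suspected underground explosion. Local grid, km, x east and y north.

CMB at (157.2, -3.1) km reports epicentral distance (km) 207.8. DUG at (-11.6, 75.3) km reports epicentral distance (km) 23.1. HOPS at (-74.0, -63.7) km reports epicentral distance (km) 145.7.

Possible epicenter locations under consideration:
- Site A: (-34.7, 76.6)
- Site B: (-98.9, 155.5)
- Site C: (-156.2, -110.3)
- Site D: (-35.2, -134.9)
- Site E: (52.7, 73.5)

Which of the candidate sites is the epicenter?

Site A

For each candidate, compare |candidate − station| to the reported distance:
Site A: residuals CMB 0.0, DUG 0.0, HOPS 0.0 → max 0.0 km
Site B: residuals CMB 93.4, DUG 95.4, HOPS 74.9 → max 95.4 km
Site C: residuals CMB 123.4, DUG 212.2, HOPS 51.2 → max 212.2 km
Site D: residuals CMB 25.4, DUG 188.4, HOPS 64.6 → max 188.4 km
Site E: residuals CMB 78.2, DUG 41.2, HOPS 41.1 → max 78.2 km
Only Site A has all residuals ≈ 0.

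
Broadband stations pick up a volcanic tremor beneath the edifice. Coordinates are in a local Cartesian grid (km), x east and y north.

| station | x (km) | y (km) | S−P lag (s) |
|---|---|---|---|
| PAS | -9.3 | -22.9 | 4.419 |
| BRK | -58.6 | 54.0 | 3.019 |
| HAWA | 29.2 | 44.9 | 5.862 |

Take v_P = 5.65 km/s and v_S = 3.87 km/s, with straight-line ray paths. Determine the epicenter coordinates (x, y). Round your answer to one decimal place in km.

x ≈ -39.2 km, y ≈ 22.4 km

Distance from S−P lag: d = Δt · v_P v_S / (v_P − v_S) = Δt · (5.65·3.87)/(5.65−3.87) ≈ 12.2840·Δt.
So d_PAS = 54.28, d_BRK = 37.09, d_HAWA = 72.01 km.
Circle about each station: (x + 9.3)² + (y + 22.9)² = 54.28²; (x + 58.6)² + (y − 54.0)² = 37.09²; (x − 29.2)² + (y − 44.9)² = 72.01².
Subtracting pairs of circle equations eliminates x²+y² and gives linear equations (the radical axes):
-98.6 x + 153.8 y = 7309.71
77.0 x + 135.6 y = 18.63
Solving the 2×2 system: x ≈ -39.2, y ≈ 22.4 km.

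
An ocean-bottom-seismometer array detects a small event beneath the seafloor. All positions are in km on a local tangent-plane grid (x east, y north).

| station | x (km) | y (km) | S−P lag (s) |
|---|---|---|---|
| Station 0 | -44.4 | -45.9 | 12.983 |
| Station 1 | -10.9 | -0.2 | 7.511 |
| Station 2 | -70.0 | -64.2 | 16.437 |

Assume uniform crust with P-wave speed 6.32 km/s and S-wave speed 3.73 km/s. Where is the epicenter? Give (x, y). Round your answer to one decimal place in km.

Distance from S−P lag: d = Δt · v_P v_S / (v_P − v_S) = Δt · (6.32·3.73)/(6.32−3.73) ≈ 9.1018·Δt.
So d_Station 0 = 118.17, d_Station 1 = 68.36, d_Station 2 = 149.61 km.
Circle about each station: (x + 44.4)² + (y + 45.9)² = 118.17²; (x + 10.9)² + (y + 0.2)² = 68.36²; (x + 70.0)² + (y + 64.2)² = 149.61².
Subtracting pairs of circle equations eliminates x²+y² and gives linear equations (the radical axes):
67.0 x + 91.4 y = 5331.74
-51.2 x − 36.6 y = -3475.53
Solving the 2×2 system: x ≈ 55.0, y ≈ 18.0 km.

(55.0, 18.0)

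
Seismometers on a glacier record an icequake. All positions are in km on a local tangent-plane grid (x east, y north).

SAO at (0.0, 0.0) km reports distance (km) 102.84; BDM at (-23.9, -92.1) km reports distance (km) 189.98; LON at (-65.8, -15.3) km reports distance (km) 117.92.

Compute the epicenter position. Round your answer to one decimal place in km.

(-32.1, 97.7)

Circle about each station: x² + y² = 102.84²; (x + 23.9)² + (y + 92.1)² = 189.98²; (x + 65.8)² + (y + 15.3)² = 117.92².
Subtracting the SAO equation from the BDM and LON equations removes the quadratic terms:
-47.8 x − 184.2 y = -16462.71
-131.6 x − 30.6 y = 1234.67
Solving the 2×2 system: x ≈ -32.1, y ≈ 97.7 km.
Check against SAO (with the unrounded x, y): √(x²+y²) = 102.84 ≈ 102.84 km. ✓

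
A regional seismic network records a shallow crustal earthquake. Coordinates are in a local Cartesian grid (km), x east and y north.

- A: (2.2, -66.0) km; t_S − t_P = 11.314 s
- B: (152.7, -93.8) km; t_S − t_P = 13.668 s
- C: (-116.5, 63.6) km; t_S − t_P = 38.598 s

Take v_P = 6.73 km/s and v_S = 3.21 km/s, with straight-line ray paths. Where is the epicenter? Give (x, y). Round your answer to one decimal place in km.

69.5 km east, -83.1 km north

Distance from S−P lag: d = Δt · v_P v_S / (v_P − v_S) = Δt · (6.73·3.21)/(6.73−3.21) ≈ 6.1373·Δt.
So d_A = 69.44, d_B = 83.88, d_C = 236.89 km.
Circle about each station: (x − 2.2)² + (y + 66.0)² = 69.44²; (x − 152.7)² + (y + 93.8)² = 83.88²; (x + 116.5)² + (y − 63.6)² = 236.89².
Subtracting pairs of circle equations eliminates x²+y² and gives linear equations (the radical axes):
301.0 x − 55.6 y = 25540.95
-237.4 x + 259.2 y = -38038.59
Solving the 2×2 system: x ≈ 69.5, y ≈ -83.1 km.
Check against A (with the unrounded x, y): √((x − 2.2)²+(y + 66.0)²) = 69.44 ≈ 69.44 km. ✓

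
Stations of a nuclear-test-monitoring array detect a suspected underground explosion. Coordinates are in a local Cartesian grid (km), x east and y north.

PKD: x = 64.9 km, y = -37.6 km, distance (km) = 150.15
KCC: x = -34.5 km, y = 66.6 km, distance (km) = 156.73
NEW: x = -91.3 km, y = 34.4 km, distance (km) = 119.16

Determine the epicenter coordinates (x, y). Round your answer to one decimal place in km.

x ≈ -77.9 km, y ≈ -84.0 km

Circle about each station: (x − 64.9)² + (y + 37.6)² = 150.15²; (x + 34.5)² + (y − 66.6)² = 156.73²; (x + 91.3)² + (y − 34.4)² = 119.16².
Subtracting pairs of circle equations eliminates x²+y² and gives linear equations (the radical axes):
-198.8 x + 208.4 y = -2019.23
-312.4 x + 144.0 y = 12239.20
Solving the 2×2 system: x ≈ -77.9, y ≈ -84.0 km.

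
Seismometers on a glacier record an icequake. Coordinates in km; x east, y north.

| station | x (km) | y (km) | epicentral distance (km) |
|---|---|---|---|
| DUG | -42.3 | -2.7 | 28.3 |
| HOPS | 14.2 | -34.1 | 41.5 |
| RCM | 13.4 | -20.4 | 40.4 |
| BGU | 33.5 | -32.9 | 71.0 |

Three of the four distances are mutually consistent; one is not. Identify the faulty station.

Solve using three stations at a time. Using DUG, HOPS, RCM (subtract circle equations pairwise → linear system) gives (x, y) ≈ (-26.6, -26.3).
Distances from that point to each station vs reported:
  DUG: calculated 28.4 vs reported 28.3 → residual 0.1 km
  HOPS: calculated 41.5 vs reported 41.5 → residual 0.0 km
  RCM: calculated 40.4 vs reported 40.4 → residual 0.0 km
  BGU: calculated 60.5 vs reported 71.0 → residual 10.5 km
DUG, HOPS, RCM are mutually consistent (residuals ≈ 0); BGU is off by 10.5 km.

BGU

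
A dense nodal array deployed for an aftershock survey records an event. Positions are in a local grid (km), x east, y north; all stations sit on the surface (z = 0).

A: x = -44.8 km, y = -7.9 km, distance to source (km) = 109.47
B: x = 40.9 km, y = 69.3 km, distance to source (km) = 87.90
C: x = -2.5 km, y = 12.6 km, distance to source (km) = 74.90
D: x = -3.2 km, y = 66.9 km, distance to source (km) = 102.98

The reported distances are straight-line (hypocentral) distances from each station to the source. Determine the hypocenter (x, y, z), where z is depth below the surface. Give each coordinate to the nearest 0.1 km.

Each station gives a sphere (x−x_i)² + (y−y_i)² + z² = d_i² (stations at z=0).
Subtracting the A sphere from B and C: z² cancels, leaving linear equations in x and y:
171.4 x + 154.4 y = 8663.12
84.6 x + 41.0 y = 4469.23
Solving: x ≈ 55.488, y ≈ -5.489 km (keep extra digits for the depth step; rounded: 55.5, -5.5).
Then from the A sphere: z² = 109.47² − (x + 44.8)² − (y + 7.9)² with x = 55.488, y = -5.489, so z ≈ 43.820 ≈ 43.8 km.

(55.5, -5.5, 43.8)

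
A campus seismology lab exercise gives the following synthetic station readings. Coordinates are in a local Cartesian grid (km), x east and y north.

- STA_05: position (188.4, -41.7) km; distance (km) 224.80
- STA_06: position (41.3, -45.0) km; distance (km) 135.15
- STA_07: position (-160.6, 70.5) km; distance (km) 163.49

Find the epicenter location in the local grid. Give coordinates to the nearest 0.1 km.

Circle about each station: (x − 188.4)² + (y + 41.7)² = 224.80²; (x − 41.3)² + (y + 45.0)² = 135.15²; (x + 160.6)² + (y − 70.5)² = 163.49².
Subtracting the STA_05 equation from the STA_06 and STA_07 equations removes the quadratic terms:
-294.2 x − 6.6 y = -1233.24
-698.0 x + 224.4 y = 17335.22
Solving the 2×2 system: x ≈ 2.3, y ≈ 84.4 km.
Check against STA_05 (with the unrounded x, y): √((x − 188.4)²+(y + 41.7)²) = 224.80 ≈ 224.80 km. ✓

2.3 km east, 84.4 km north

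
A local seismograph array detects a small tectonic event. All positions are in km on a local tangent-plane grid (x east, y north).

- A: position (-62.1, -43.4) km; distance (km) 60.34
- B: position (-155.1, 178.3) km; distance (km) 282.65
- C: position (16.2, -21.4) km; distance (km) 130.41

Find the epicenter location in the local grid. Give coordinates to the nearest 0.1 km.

(-90.2, -96.8)

Circle about each station: (x + 62.1)² + (y + 43.4)² = 60.34²; (x + 155.1)² + (y − 178.3)² = 282.65²; (x − 16.2)² + (y + 21.4)² = 130.41².
Subtracting pairs of circle equations eliminates x²+y² and gives linear equations (the radical axes):
-186.0 x + 443.4 y = -26143.18
156.6 x + 44.0 y = -18385.42
Solving the 2×2 system: x ≈ -90.2, y ≈ -96.8 km.
Check against A (with the unrounded x, y): √((x + 62.1)²+(y + 43.4)²) = 60.35 ≈ 60.34 km. ✓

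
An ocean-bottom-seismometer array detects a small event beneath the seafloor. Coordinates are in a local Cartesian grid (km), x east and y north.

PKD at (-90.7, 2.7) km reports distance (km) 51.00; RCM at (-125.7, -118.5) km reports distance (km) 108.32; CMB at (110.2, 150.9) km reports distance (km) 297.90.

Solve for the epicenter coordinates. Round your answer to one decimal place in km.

x ≈ -139.8 km, y ≈ -11.1 km

Circle about each station: (x + 90.7)² + (y − 2.7)² = 51.00²; (x + 125.7)² + (y + 118.5)² = 108.32²; (x − 110.2)² + (y − 150.9)² = 297.90².
Subtracting the PKD equation from the RCM and CMB equations removes the quadratic terms:
-70.0 x − 242.4 y = 12476.74
401.8 x + 296.4 y = -59462.34
Solving the 2×2 system: x ≈ -139.8, y ≈ -11.1 km.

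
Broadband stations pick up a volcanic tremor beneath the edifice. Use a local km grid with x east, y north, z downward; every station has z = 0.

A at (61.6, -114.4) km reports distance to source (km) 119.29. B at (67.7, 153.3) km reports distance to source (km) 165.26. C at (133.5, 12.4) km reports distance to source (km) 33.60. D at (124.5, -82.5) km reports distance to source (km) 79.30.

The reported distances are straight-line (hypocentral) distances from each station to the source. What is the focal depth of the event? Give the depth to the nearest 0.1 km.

depth ≈ 14.3 km

Each station gives a sphere (x−x_i)² + (y−y_i)² + z² = d_i² (stations at z=0).
Subtracting the A sphere from B and C: z² cancels, leaving linear equations in x and y:
12.2 x + 535.4 y = -1878.50
143.8 x + 253.6 y = 14195.23
Solving: x ≈ 109.295, y ≈ -5.999 km (keep extra digits for the depth step; rounded: 109.3, -6.0).
Then from the A sphere: z² = 119.29² − (x − 61.6)² − (y + 114.4)² with x = 109.295, y = -5.999, so z ≈ 14.301 ≈ 14.3 km.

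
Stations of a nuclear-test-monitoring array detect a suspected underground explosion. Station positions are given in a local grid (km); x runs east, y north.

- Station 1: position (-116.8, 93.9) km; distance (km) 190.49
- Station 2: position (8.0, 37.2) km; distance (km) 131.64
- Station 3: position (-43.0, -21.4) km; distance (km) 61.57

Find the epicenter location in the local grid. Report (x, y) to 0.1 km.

Circle about each station: (x + 116.8)² + (y − 93.9)² = 190.49²; (x − 8.0)² + (y − 37.2)² = 131.64²; (x + 43.0)² + (y + 21.4)² = 61.57².
Subtracting the Station 1 equation from the Station 2 and Station 3 equations removes the quadratic terms:
249.6 x − 113.4 y = -2054.26
147.6 x − 230.6 y = 12343.09
Solving the 2×2 system: x ≈ -45.9, y ≈ -82.9 km.

-45.9 km east, -82.9 km north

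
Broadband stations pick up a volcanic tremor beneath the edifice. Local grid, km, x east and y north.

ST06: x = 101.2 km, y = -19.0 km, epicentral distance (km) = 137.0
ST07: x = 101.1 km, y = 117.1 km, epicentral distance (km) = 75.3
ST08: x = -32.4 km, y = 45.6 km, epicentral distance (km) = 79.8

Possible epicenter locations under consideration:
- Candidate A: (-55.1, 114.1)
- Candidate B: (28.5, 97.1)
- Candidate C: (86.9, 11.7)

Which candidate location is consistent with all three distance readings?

For each candidate, compare |candidate − station| to the reported distance:
Candidate A: residuals ST06 68.3, ST07 80.9, ST08 7.6 → max 80.9 km
Candidate B: residuals ST06 0.0, ST07 0.0, ST08 0.0 → max 0.0 km
Candidate C: residuals ST06 103.1, ST07 31.1, ST08 44.2 → max 103.1 km
Only Candidate B has all residuals ≈ 0.

Candidate B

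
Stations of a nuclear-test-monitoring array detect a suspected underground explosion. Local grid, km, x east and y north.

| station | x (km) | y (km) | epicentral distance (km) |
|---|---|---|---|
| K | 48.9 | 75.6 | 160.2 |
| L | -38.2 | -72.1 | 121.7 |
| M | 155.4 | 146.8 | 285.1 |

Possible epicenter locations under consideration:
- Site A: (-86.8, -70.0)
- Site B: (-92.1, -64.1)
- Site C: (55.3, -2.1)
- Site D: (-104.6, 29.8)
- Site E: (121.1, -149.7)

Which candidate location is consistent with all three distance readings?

For each candidate, compare |candidate − station| to the reported distance:
Site A: residuals K 38.8, L 73.1, M 40.0 → max 73.1 km
Site B: residuals K 38.3, L 67.2, M 40.1 → max 67.2 km
Site C: residuals K 82.2, L 4.9, M 105.7 → max 105.7 km
Site D: residuals K 0.0, L 0.1, M 0.0 → max 0.1 km
Site E: residuals K 76.4, L 55.5, M 13.4 → max 76.4 km
Only Site D has all residuals ≈ 0.

Site D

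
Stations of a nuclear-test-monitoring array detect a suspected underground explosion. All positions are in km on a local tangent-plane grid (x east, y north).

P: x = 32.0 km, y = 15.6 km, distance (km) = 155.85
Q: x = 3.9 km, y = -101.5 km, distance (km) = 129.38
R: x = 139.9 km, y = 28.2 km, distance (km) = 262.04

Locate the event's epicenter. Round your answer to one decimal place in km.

Circle about each station: (x − 32.0)² + (y − 15.6)² = 155.85²; (x − 3.9)² + (y + 101.5)² = 129.38²; (x − 139.9)² + (y − 28.2)² = 262.04².
Subtracting pairs of circle equations eliminates x²+y² and gives linear equations (the radical axes):
-56.2 x − 234.2 y = 16600.14
215.8 x + 25.2 y = -25275.85
Solving the 2×2 system: x ≈ -112.0, y ≈ -44.0 km.

-112.0 km east, -44.0 km north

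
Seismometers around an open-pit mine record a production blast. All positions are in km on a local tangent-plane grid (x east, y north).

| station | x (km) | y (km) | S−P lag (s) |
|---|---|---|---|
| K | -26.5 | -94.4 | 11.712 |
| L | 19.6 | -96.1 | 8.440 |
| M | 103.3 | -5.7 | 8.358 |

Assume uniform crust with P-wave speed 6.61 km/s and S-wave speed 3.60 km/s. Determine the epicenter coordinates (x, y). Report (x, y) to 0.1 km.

Distance from S−P lag: d = Δt · v_P v_S / (v_P − v_S) = Δt · (6.61·3.60)/(6.61−3.60) ≈ 7.9056·Δt.
So d_K = 92.59, d_L = 66.72, d_M = 66.08 km.
Circle about each station: (x + 26.5)² + (y + 94.4)² = 92.59²; (x − 19.6)² + (y + 96.1)² = 66.72²; (x − 103.3)² + (y + 5.7)² = 66.08².
Subtracting pairs of circle equations eliminates x²+y² and gives linear equations (the radical axes):
92.2 x − 3.4 y = 4127.11
259.6 x + 177.4 y = 5296.11
Solving the 2×2 system: x ≈ 43.5, y ≈ -33.8 km.
Check against K (with the unrounded x, y): √((x + 26.5)²+(y + 94.4)²) = 92.58 ≈ 92.59 km. ✓

(43.5, -33.8)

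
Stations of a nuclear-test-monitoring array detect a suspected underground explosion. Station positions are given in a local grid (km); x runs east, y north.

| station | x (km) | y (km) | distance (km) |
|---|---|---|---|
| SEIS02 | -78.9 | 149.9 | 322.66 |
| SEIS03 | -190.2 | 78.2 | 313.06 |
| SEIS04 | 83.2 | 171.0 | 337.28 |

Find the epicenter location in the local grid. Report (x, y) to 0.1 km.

Circle about each station: (x + 78.9)² + (y − 149.9)² = 322.66²; (x + 190.2)² + (y − 78.2)² = 313.06²; (x − 83.2)² + (y − 171.0)² = 337.28².
Subtracting the SEIS02 equation from the SEIS03 and SEIS04 equations removes the quadratic terms:
-222.6 x − 143.4 y = 19698.97
324.2 x + 42.2 y = -2180.30
Solving the 2×2 system: x ≈ 14.0, y ≈ -159.1 km.

(14.0, -159.1)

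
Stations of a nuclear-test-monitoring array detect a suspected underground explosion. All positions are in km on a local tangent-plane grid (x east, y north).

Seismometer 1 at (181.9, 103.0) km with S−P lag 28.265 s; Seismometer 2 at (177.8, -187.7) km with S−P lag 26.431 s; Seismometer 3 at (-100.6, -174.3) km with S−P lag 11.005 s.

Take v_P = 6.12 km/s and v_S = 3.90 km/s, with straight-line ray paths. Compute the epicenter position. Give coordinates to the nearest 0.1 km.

Distance from S−P lag: d = Δt · v_P v_S / (v_P − v_S) = Δt · (6.12·3.90)/(6.12−3.90) ≈ 10.7514·Δt.
So d_Seismometer 1 = 303.89, d_Seismometer 2 = 284.17, d_Seismometer 3 = 118.32 km.
Circle about each station: (x − 181.9)² + (y − 103.0)² = 303.89²; (x − 177.8)² + (y + 187.7)² = 284.17²; (x + 100.6)² + (y + 174.3)² = 118.32².
Subtracting the Seismometer 1 equation from the Seismometer 2 and Seismometer 3 equations removes the quadratic terms:
-8.2 x − 581.4 y = 34744.06
-565.0 x − 554.6 y = 75153.75
Solving the 2×2 system: x ≈ -75.4, y ≈ -58.7 km.

-75.4 km east, -58.7 km north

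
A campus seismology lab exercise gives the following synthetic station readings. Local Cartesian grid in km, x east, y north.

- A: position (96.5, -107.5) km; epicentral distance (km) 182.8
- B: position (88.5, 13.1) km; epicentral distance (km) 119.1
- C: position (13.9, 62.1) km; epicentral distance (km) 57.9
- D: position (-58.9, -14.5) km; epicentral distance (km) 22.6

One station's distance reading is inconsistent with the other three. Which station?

D

Solve using three stations at a time. Using A, B, C (subtract circle equations pairwise → linear system) gives (x, y) ≈ (-30.1, 24.4).
Distances from that point to each station vs reported:
  A: calculated 182.8 vs reported 182.8 → residual 0.0 km
  B: calculated 119.1 vs reported 119.1 → residual 0.0 km
  C: calculated 57.9 vs reported 57.9 → residual 0.0 km
  D: calculated 48.4 vs reported 22.6 → residual 25.8 km
A, B, C are mutually consistent (residuals ≈ 0); D is off by 25.8 km.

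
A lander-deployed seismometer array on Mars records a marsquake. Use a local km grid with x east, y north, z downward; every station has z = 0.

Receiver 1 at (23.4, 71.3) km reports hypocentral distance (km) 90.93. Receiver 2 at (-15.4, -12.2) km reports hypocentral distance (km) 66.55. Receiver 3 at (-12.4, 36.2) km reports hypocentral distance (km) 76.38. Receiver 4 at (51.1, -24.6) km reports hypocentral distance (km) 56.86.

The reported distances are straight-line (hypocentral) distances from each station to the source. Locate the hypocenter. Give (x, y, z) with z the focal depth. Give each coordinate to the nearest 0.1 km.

Each station gives a sphere (x−x_i)² + (y−y_i)² + z² = d_i² (stations at z=0).
Subtracting the Receiver 1 sphere from Receiver 2 and Receiver 3: z² cancels, leaving linear equations in x and y:
-77.6 x − 167.0 y = -1405.89
-71.6 x − 70.2 y = -1732.69
Solving: x ≈ 29.290, y ≈ -5.192 km (keep extra digits for the depth step; rounded: 29.3, -5.2).
Then from the Receiver 1 sphere: z² = 90.93² − (x − 23.4)² − (y − 71.3)² with x = 29.290, y = -5.192, so z ≈ 48.811 ≈ 48.8 km.

(29.3, -5.2, 48.8)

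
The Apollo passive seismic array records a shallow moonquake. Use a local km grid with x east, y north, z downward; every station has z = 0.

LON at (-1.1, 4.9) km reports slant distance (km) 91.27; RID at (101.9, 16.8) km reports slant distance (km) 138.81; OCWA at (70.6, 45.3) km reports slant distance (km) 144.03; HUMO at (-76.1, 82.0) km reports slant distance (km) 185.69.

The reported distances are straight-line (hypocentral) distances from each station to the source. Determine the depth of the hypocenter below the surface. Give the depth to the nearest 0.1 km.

29.8 km

Each station gives a sphere (x−x_i)² + (y−y_i)² + z² = d_i² (stations at z=0).
Subtracting the LON sphere from RID and OCWA: z² cancels, leaving linear equations in x and y:
206.0 x + 23.8 y = -297.37
143.4 x + 80.8 y = -5403.20
Solving: x ≈ 7.903, y ≈ -80.897 km (keep extra digits for the depth step; rounded: 7.9, -80.9).
Then from the LON sphere: z² = 91.27² − (x + 1.1)² − (y − 4.9)² with x = 7.903, y = -80.897, so z ≈ 29.800 ≈ 29.8 km.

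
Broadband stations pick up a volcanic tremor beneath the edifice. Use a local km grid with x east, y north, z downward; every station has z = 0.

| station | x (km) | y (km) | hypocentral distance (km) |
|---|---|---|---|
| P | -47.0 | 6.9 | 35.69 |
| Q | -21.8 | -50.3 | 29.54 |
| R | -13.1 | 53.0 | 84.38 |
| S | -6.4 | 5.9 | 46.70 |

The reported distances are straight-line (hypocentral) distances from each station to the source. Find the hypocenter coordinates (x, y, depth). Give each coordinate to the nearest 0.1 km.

(-38.7, -27.1, 7.0)

Each station gives a sphere (x−x_i)² + (y−y_i)² + z² = d_i² (stations at z=0).
Subtracting the P sphere from Q and R: z² cancels, leaving linear equations in x and y:
50.4 x − 114.4 y = 1149.88
67.8 x + 92.2 y = -5122.21
Solving: x ≈ -38.697, y ≈ -27.100 km (keep extra digits for the depth step; rounded: -38.7, -27.1).
Then from the P sphere: z² = 35.69² − (x + 47.0)² − (y − 6.9)² with x = -38.697, y = -27.100, so z ≈ 6.988 ≈ 7.0 km.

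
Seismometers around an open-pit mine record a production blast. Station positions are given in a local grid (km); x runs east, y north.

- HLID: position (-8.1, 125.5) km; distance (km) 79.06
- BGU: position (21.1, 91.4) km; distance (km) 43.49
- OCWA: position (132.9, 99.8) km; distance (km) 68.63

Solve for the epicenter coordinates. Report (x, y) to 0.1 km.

Circle about each station: (x + 8.1)² + (y − 125.5)² = 79.06²; (x − 21.1)² + (y − 91.4)² = 43.49²; (x − 132.9)² + (y − 99.8)² = 68.63².
Subtracting pairs of circle equations eliminates x²+y² and gives linear equations (the radical axes):
58.4 x − 68.2 y = -2657.59
282.0 x − 51.4 y = 13347.00
Solving the 2×2 system: x ≈ 64.5, y ≈ 94.2 km.

(64.5, 94.2)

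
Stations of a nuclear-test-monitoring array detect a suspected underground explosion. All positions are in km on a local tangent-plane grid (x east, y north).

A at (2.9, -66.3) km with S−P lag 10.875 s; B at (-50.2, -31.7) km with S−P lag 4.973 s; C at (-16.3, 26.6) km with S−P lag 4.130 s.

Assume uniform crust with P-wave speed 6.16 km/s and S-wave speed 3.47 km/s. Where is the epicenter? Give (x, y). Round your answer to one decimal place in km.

Distance from S−P lag: d = Δt · v_P v_S / (v_P − v_S) = Δt · (6.16·3.47)/(6.16−3.47) ≈ 7.9462·Δt.
So d_A = 86.41, d_B = 39.52, d_C = 32.82 km.
Circle about each station: (x − 2.9)² + (y + 66.3)² = 86.41²; (x + 50.2)² + (y + 31.7)² = 39.52²; (x + 16.3)² + (y − 26.6)² = 32.82².
Subtracting pairs of circle equations eliminates x²+y² and gives linear equations (the radical axes):
-106.2 x + 69.2 y = 5025.69
-38.4 x + 185.8 y = 2958.69
Solving the 2×2 system: x ≈ -42.7, y ≈ 7.1 km.
Check against A (with the unrounded x, y): √((x − 2.9)²+(y + 66.3)²) = 86.41 ≈ 86.41 km. ✓

-42.7 km east, 7.1 km north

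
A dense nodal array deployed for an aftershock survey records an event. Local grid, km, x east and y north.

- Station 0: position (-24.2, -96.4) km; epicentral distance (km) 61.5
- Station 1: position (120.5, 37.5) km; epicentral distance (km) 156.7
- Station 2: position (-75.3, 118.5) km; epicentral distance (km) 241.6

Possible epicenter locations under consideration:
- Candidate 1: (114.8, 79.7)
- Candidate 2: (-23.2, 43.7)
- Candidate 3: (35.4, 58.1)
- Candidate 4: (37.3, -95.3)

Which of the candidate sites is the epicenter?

For each candidate, compare |candidate − station| to the reported distance:
Candidate 1: residuals Station 0 162.8, Station 1 114.1, Station 2 47.6 → max 162.8 km
Candidate 2: residuals Station 0 78.6, Station 1 12.9, Station 2 150.4 → max 150.4 km
Candidate 3: residuals Station 0 104.1, Station 1 69.1, Station 2 115.5 → max 115.5 km
Candidate 4: residuals Station 0 0.0, Station 1 0.0, Station 2 0.0 → max 0.0 km
Only Candidate 4 has all residuals ≈ 0.

Candidate 4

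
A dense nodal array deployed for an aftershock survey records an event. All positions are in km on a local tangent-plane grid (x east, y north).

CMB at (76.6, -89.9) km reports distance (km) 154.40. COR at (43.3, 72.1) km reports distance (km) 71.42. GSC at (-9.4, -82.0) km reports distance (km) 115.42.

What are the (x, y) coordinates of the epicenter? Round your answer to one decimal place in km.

x ≈ -16.6 km, y ≈ 33.2 km

Circle about each station: (x − 76.6)² + (y + 89.9)² = 154.40²; (x − 43.3)² + (y − 72.1)² = 71.42²; (x + 9.4)² + (y + 82.0)² = 115.42².
Subtracting pairs of circle equations eliminates x²+y² and gives linear equations (the radical axes):
-66.6 x + 324.0 y = 11862.27
-172.0 x + 15.8 y = 3380.37
Solving the 2×2 system: x ≈ -16.6, y ≈ 33.2 km.
Check against CMB (with the unrounded x, y): √((x − 76.6)²+(y + 89.9)²) = 154.40 ≈ 154.40 km. ✓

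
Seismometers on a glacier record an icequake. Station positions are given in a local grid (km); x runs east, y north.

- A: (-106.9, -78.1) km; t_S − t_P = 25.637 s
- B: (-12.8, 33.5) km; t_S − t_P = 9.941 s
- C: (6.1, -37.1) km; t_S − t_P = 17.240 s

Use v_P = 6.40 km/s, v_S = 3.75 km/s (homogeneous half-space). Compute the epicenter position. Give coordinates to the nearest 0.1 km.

Distance from S−P lag: d = Δt · v_P v_S / (v_P − v_S) = Δt · (6.40·3.75)/(6.40−3.75) ≈ 9.0566·Δt.
So d_A = 232.18, d_B = 90.03, d_C = 156.14 km.
Circle about each station: (x + 106.9)² + (y + 78.1)² = 232.18²; (x + 12.8)² + (y − 33.5)² = 90.03²; (x − 6.1)² + (y + 37.1)² = 156.14².
Subtracting pairs of circle equations eliminates x²+y² and gives linear equations (the radical axes):
188.2 x + 223.2 y = 29561.02
226.0 x + 82.0 y = 13414.25
Solving the 2×2 system: x ≈ 16.3, y ≈ 118.7 km.

16.3 km east, 118.7 km north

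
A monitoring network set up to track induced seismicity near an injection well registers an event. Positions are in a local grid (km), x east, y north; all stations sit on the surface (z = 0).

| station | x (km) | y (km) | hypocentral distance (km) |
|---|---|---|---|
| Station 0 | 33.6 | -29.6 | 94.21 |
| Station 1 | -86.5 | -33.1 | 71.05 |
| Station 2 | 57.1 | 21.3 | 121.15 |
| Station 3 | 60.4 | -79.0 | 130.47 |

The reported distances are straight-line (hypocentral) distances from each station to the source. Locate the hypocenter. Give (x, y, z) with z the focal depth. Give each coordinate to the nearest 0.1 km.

x ≈ -42.7 km, y ≈ -20.5 km, depth ≈ 54.5 km

Each station gives a sphere (x−x_i)² + (y−y_i)² + z² = d_i² (stations at z=0).
Subtracting the Station 0 sphere from Station 1 and Station 2: z² cancels, leaving linear equations in x and y:
-240.2 x − 7.0 y = 10400.16
47.0 x + 101.8 y = -4092.82
Solving: x ≈ -42.701, y ≈ -20.490 km (keep extra digits for the depth step; rounded: -42.7, -20.5).
Then from the Station 0 sphere: z² = 94.21² − (x − 33.6)² − (y + 29.6)² with x = -42.701, y = -20.490, so z ≈ 54.504 ≈ 54.5 km.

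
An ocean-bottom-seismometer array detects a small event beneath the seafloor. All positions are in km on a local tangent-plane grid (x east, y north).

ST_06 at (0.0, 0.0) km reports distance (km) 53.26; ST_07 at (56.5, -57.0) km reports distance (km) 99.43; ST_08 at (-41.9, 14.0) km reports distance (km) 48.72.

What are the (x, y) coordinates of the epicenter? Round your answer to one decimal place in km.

Circle about each station: x² + y² = 53.26²; (x − 56.5)² + (y + 57.0)² = 99.43²; (x + 41.9)² + (y − 14.0)² = 48.72².
Subtracting the ST_06 equation from the ST_07 and ST_08 equations removes the quadratic terms:
113.0 x − 114.0 y = -608.45
-83.8 x + 28.0 y = 2414.60
Solving the 2×2 system: x ≈ -40.4, y ≈ -34.7 km.
Check against ST_06 (with the unrounded x, y): √(x²+y²) = 53.28 ≈ 53.26 km. ✓

-40.4 km east, -34.7 km north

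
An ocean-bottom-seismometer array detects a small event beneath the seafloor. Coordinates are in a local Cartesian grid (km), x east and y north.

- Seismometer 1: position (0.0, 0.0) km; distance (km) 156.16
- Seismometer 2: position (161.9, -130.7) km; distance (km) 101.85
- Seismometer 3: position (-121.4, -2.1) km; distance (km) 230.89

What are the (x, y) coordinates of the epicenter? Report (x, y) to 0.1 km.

Circle about each station: x² + y² = 156.16²; (x − 161.9)² + (y + 130.7)² = 101.85²; (x + 121.4)² + (y + 2.1)² = 230.89².
Subtracting the Seismometer 1 equation from the Seismometer 2 and Seismometer 3 equations removes the quadratic terms:
323.8 x − 261.4 y = 57306.62
-242.8 x − 4.2 y = -14181.88
Solving the 2×2 system: x ≈ 60.9, y ≈ -143.8 km.

60.9 km east, -143.8 km north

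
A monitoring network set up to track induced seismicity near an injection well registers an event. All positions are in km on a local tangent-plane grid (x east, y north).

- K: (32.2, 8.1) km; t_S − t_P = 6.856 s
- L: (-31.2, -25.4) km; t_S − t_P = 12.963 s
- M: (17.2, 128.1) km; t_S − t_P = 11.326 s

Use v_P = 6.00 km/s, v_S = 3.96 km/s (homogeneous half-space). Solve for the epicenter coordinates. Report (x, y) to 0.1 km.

Distance from S−P lag: d = Δt · v_P v_S / (v_P − v_S) = Δt · (6.00·3.96)/(6.00−3.96) ≈ 11.6471·Δt.
So d_K = 79.85, d_L = 150.98, d_M = 131.91 km.
Circle about each station: (x − 32.2)² + (y − 8.1)² = 79.85²; (x + 31.2)² + (y + 25.4)² = 150.98²; (x − 17.2)² + (y − 128.1)² = 131.91².
Subtracting the K equation from the L and M equations removes the quadratic terms:
-126.8 x − 67.0 y = -15902.79
-30.0 x + 240.0 y = 4578.77
Solving the 2×2 system: x ≈ 108.2, y ≈ 32.6 km.

(108.2, 32.6)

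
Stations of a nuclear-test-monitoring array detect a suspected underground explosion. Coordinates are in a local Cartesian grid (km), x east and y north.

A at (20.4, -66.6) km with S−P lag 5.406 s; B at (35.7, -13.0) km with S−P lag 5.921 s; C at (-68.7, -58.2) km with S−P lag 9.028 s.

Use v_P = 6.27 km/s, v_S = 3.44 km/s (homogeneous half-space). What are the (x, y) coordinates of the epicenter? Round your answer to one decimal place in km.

Distance from S−P lag: d = Δt · v_P v_S / (v_P − v_S) = Δt · (6.27·3.44)/(6.27−3.44) ≈ 7.6215·Δt.
So d_A = 41.20, d_B = 45.13, d_C = 68.81 km.
Circle about each station: (x − 20.4)² + (y + 66.6)² = 41.20²; (x − 35.7)² + (y + 13.0)² = 45.13²; (x + 68.7)² + (y + 58.2)² = 68.81².
Subtracting pairs of circle equations eliminates x²+y² and gives linear equations (the radical axes):
30.6 x + 107.2 y = -3747.51
-178.2 x + 16.8 y = 217.83
Solving the 2×2 system: x ≈ -4.4, y ≈ -33.7 km.
Check against A (with the unrounded x, y): √((x − 20.4)²+(y + 66.6)²) = 41.20 ≈ 41.20 km. ✓

(-4.4, -33.7)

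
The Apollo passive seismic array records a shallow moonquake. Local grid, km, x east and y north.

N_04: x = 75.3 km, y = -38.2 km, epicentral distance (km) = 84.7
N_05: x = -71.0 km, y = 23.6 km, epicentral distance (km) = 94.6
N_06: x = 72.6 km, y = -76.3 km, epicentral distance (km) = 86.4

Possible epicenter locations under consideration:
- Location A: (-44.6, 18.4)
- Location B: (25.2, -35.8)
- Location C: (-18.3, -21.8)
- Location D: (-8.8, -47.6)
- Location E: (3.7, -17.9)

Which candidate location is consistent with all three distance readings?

For each candidate, compare |candidate − station| to the reported distance:
Location A: residuals N_04 47.9, N_05 67.7, N_06 64.3 → max 67.7 km
Location B: residuals N_04 34.5, N_05 18.5, N_06 24.1 → max 34.5 km
Location C: residuals N_04 10.3, N_05 25.0, N_06 19.6 → max 25.0 km
Location D: residuals N_04 0.1, N_05 0.1, N_06 0.1 → max 0.1 km
Location E: residuals N_04 10.3, N_05 9.1, N_06 3.9 → max 10.3 km
Only Location D has all residuals ≈ 0.

Location D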